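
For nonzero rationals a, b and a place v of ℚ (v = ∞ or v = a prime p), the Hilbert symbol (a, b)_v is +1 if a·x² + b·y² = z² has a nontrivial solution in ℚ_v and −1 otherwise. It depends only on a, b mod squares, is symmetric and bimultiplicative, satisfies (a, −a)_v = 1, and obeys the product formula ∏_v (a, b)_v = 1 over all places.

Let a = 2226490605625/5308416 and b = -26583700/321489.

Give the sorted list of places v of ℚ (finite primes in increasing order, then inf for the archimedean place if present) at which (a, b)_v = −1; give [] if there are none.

[13, 23]

(a, b) ≡ (124729, -13) mod (ℚ^×)²; places V = {2, 3, 5, 7, 11, 13, 17, 23, 29, ∞}.
(a,b)_13: α=4, u≡8; β=3, v≡10 (mod 13); (8|13)=-1, (10|13)=+1; sign (−1)^0·-1^3·+1^4 = -1.
(a,b)_3: α=-4, u≡1; β=-8, v≡2 (mod 3); (1|3)=+1, (2|3)=-1; sign (−1)^0·+1^-8·-1^-4 = +1.
(a,b)_7: α=0, u≡6; β=-2, v≡2 (mod 7); (6|7)=-1, (2|7)=+1; sign (−1)^0·-1^-2·+1^0 = +1.
(a,b)_5: α=4, u≡4; β=2, v≡3 (mod 5); (4|5)=+1, (3|5)=-1; sign (−1)^0·+1^2·-1^4 = +1.
(a,b)_17: α=1, u≡10; β=0, v≡8 (mod 17); (10|17)=-1, (8|17)=+1; sign (−1)^0·-1^0·+1^1 = +1.
(a,b)_∞: sgn(124729)=+, sgn(-13)=−, so +1.
(a,b)_2: α=-16, β=2; u≡1, v≡3 (mod 8); ε(u)ε(v)=0·1, αω(v)=-16·1, βω(u)=2·0; sum ≡ 0  ⇒  +1.
(a,b)_23: α=1, u≡12; β=0, v≡14 (mod 23); (12|23)=+1, (14|23)=-1; sign (−1)^0·+1^0·-1^1 = -1.
(a,b)_29: α=1, u≡5; β=0, v≡25 (mod 29); (5|29)=+1, (25|29)=+1; sign (−1)^0·+1^0·+1^1 = +1.
(a,b)_11: α=1, u≡3; β=2, v≡1 (mod 11); (3|11)=+1, (1|11)=+1; sign (−1)^0·+1^2·+1^1 = +1.
|Ram(124729, -13)| = 2, even; anisotropic at {13, 23}.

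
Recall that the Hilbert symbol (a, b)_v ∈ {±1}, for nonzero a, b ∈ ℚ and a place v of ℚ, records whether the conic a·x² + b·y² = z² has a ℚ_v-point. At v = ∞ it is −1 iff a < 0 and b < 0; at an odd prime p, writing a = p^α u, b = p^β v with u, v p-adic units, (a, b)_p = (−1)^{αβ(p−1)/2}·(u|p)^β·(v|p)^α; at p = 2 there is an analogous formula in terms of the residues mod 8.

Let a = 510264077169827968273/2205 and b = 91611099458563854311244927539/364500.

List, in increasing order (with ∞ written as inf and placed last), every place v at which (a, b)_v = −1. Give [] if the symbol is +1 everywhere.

(a, b) ≡ (63365, 352495) mod (ℚ^×)²; places V = {2, 3, 5, 7, 11, 13, 17, 19, 23, 29, ∞}.
(a,b)_29: α=1, u≡18; β=1, v≡28 (mod 29); (18|29)=-1, (28|29)=+1; sign (−1)^0·-1^1·+1^1 = -1.
(a,b)_5: α=-1, u≡3; β=-3, v≡4 (mod 5); (3|5)=-1, (4|5)=+1; sign (−1)^0·-1^-3·+1^-1 = -1.
(a,b)_23: α=3, u≡13; β=4, v≡22 (mod 23); (13|23)=+1, (22|23)=-1; sign (−1)^0·+1^4·-1^3 = -1.
(a,b)_3: α=-2, u≡2; β=-6, v≡1 (mod 3); (2|3)=-1, (1|3)=+1; sign (−1)^0·-1^-6·+1^-2 = +1.
(a,b)_2: α=0, β=-2; u≡5, v≡7 (mod 8); ε(u)ε(v)=0·1, αω(v)=0·0, βω(u)=-2·1; sum ≡ 0  ⇒  +1.
(a,b)_∞: sgn(63365)=+, sgn(352495)=+, so +1.
(a,b)_7: α=-2, u≡2; β=0, v≡5 (mod 7); (2|7)=+1, (5|7)=-1; sign (−1)^0·+1^0·-1^-2 = +1.
(a,b)_19: α=5, u≡13; β=6, v≡7 (mod 19); (13|19)=-1, (7|19)=+1; sign (−1)^0·-1^6·+1^5 = +1.
(a,b)_11: α=2, u≡5; β=3, v≡2 (mod 11); (5|11)=+1, (2|11)=-1; sign (−1)^0·+1^3·-1^2 = +1.
(a,b)_13: α=6, u≡10; β=9, v≡9 (mod 13); (10|13)=+1, (9|13)=+1; sign (−1)^0·+1^9·+1^6 = +1.
(a,b)_17: α=0, u≡14; β=1, v≡5 (mod 17); (14|17)=-1, (5|17)=-1; sign (−1)^0·-1^1·-1^0 = -1.
Ram(63365, 352495) = {5, 17, 23, 29}; no ℚ_5-point on the conic.

[5, 17, 23, 29]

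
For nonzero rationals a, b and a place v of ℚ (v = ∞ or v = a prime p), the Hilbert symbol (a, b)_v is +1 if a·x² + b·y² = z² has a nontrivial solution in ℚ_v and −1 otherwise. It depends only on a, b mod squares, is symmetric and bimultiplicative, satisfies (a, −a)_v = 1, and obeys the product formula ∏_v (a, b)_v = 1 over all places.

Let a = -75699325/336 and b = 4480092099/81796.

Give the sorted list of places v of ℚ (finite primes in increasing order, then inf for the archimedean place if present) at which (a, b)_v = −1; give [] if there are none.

[2, 7, 19, 41]

(a, b) ≡ (-376257, 125419) mod (ℚ^×)²; places V = {2, 3, 5, 7, 11, 13, 19, 23, 41, ∞}.
(a,b)_41: α=1, u≡24; β=1, v≡4 (mod 41); (24|41)=-1, (4|41)=+1; sign (−1)^0·-1^1·+1^1 = -1.
(a,b)_2: α=-4, β=-2; u≡7, v≡3 (mod 8); ε(u)ε(v)=1·1, αω(v)=-4·1, βω(u)=-2·0; sum ≡ 1  ⇒  -1.
(a,b)_13: α=2, u≡5; β=-2, v≡5 (mod 13); (5|13)=-1, (5|13)=-1; sign (−1)^0·-1^-2·-1^2 = +1.
(a,b)_7: α=-1, u≡2; β=3, v≡4 (mod 7); (2|7)=+1, (4|7)=+1; sign (−1)^1·+1^3·+1^-1 = -1.
(a,b)_19: α=1, u≡14; β=1, v≡8 (mod 19); (14|19)=-1, (8|19)=-1; sign (−1)^1·-1^1·-1^1 = -1.
(a,b)_3: α=-1, u≡2; β=6, v≡1 (mod 3); (2|3)=-1, (1|3)=+1; sign (−1)^0·-1^6·+1^-1 = +1.
(a,b)_23: α=1, u≡10; β=1, v≡12 (mod 23); (10|23)=-1, (12|23)=+1; sign (−1)^1·-1^1·+1^1 = +1.
(a,b)_∞: sgn(-376257)=−, sgn(125419)=+, so +1.
(a,b)_11: α=0, u≡4; β=-2, v≡2 (mod 11); (4|11)=+1, (2|11)=-1; sign (−1)^0·+1^-2·-1^0 = +1.
(a,b)_5: α=2, u≡2; β=0, v≡4 (mod 5); (2|5)=-1, (4|5)=+1; sign (−1)^0·-1^0·+1^2 = +1.
Ram(-376257, 125419) = {2, 7, 19, 41}; no ℚ_2-point on the conic.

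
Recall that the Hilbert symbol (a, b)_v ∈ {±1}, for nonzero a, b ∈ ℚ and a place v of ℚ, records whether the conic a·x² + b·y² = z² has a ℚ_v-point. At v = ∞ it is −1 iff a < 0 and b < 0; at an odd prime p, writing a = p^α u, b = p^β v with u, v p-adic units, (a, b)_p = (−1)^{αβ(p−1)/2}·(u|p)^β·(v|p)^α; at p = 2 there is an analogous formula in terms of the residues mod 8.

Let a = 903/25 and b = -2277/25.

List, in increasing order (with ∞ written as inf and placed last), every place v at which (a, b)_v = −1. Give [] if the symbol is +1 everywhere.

[2, 3, 7, 43]

(a, b) ≡ (903, -253) mod (ℚ^×)²; places V = {2, 3, 5, 7, 11, 23, 43, ∞}.
(a,b)_5: α=-2, u≡3; β=-2, v≡3 (mod 5); (3|5)=-1, (3|5)=-1; sign (−1)^0·-1^-2·-1^-2 = +1.
(a,b)_∞: sgn(903)=+, sgn(-253)=−, so +1.
(a,b)_7: α=1, u≡6; β=0, v≡3 (mod 7); (6|7)=-1, (3|7)=-1; sign (−1)^0·-1^0·-1^1 = -1.
(a,b)_43: α=1, u≡6; β=0, v≡19 (mod 43); (6|43)=+1, (19|43)=-1; sign (−1)^0·+1^0·-1^1 = -1.
(a,b)_23: α=0, u≡3; β=1, v≡8 (mod 23); (3|23)=+1, (8|23)=+1; sign (−1)^0·+1^1·+1^0 = +1.
(a,b)_2: α=0, β=0; u≡7, v≡3 (mod 8); ε(u)ε(v)=1·1, αω(v)=0·1, βω(u)=0·0; sum ≡ 1  ⇒  -1.
(a,b)_3: α=1, u≡1; β=2, v≡2 (mod 3); (1|3)=+1, (2|3)=-1; sign (−1)^0·+1^2·-1^1 = -1.
(a,b)_11: α=0, u≡4; β=1, v≡8 (mod 11); (4|11)=+1, (8|11)=-1; sign (−1)^0·+1^1·-1^0 = +1.
Ram(903, -253) = {2, 3, 7, 43}; no ℚ_2-point on the conic.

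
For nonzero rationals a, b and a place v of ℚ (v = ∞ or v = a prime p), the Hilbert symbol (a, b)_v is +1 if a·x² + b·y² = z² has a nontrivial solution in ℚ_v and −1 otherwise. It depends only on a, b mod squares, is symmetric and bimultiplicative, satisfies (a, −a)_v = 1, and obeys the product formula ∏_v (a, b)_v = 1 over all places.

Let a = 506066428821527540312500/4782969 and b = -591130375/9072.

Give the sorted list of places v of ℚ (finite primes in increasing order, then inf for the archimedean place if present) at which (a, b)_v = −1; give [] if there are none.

[7, 17, 23, 37]

(a, b) ≡ (14684005, -11305) mod (ℚ^×)²; places V = {2, 3, 5, 7, 11, 17, 19, 23, 29, 37, ∞}.
(a,b)_17: α=3, u≡12; β=1, v≡8 (mod 17); (12|17)=-1, (8|17)=+1; sign (−1)^0·-1^1·+1^3 = -1.
(a,b)_3: α=-14, u≡1; β=-4, v≡2 (mod 3); (1|3)=+1, (2|3)=-1; sign (−1)^0·+1^-4·-1^-14 = +1.
(a,b)_11: α=4, u≡8; β=4, v≡9 (mod 11); (8|11)=-1, (9|11)=+1; sign (−1)^0·-1^4·+1^4 = +1.
(a,b)_2: α=2, β=-4; u≡5, v≡7 (mod 8); ε(u)ε(v)=0·1, αω(v)=2·0, βω(u)=-4·1; sum ≡ 0  ⇒  +1.
(a,b)_7: α=1, u≡2; β=-1, v≡4 (mod 7); (2|7)=+1, (4|7)=+1; sign (−1)^1·+1^-1·+1^1 = -1.
(a,b)_29: α=1, u≡7; β=0, v≡6 (mod 29); (7|29)=+1, (6|29)=+1; sign (−1)^0·+1^0·+1^1 = +1.
(a,b)_19: α=4, u≡9; β=1, v≡10 (mod 19); (9|19)=+1, (10|19)=-1; sign (−1)^0·+1^1·-1^4 = +1.
(a,b)_5: α=7, u≡4; β=3, v≡1 (mod 5); (4|5)=+1, (1|5)=+1; sign (−1)^0·+1^3·+1^7 = +1.
(a,b)_∞: sgn(14684005)=+, sgn(-11305)=−, so +1.
(a,b)_37: α=1, u≡16; β=0, v≡2 (mod 37); (16|37)=+1, (2|37)=-1; sign (−1)^0·+1^0·-1^1 = -1.
(a,b)_23: α=1, u≡8; β=0, v≡10 (mod 23); (8|23)=+1, (10|23)=-1; sign (−1)^0·+1^0·-1^1 = -1.
(14684005, -11305 / ℚ) ramifies at {7, 17, 23, 37}: a division algebra.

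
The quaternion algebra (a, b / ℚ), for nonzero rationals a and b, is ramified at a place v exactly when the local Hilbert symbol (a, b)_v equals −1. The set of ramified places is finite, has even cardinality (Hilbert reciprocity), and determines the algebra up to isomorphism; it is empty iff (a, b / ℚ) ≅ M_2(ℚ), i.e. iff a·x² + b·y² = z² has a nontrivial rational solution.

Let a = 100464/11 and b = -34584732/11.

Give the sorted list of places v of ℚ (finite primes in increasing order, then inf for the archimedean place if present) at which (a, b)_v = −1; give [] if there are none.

(a, b) ≡ (69069, -1174173) mod (ℚ^×)²; places V = {2, 3, 7, 11, 13, 17, 23, ∞}.
(a,b)_3: α=1, u≡1; β=5, v≡1 (mod 3); (1|3)=+1, (1|3)=+1; sign (−1)^1·+1^5·+1^1 = -1.
(a,b)_17: α=0, u≡1; β=1, v≡1 (mod 17); (1|17)=+1, (1|17)=+1; sign (−1)^0·+1^1·+1^0 = +1.
(a,b)_7: α=1, u≡4; β=1, v≡2 (mod 7); (4|7)=+1, (2|7)=+1; sign (−1)^1·+1^1·+1^1 = -1.
(a,b)_11: α=-1, u≡1; β=-1, v≡5 (mod 11); (1|11)=+1, (5|11)=+1; sign (−1)^1·+1^-1·+1^-1 = -1.
(a,b)_13: α=1, u≡10; β=1, v≡9 (mod 13); (10|13)=+1, (9|13)=+1; sign (−1)^0·+1^1·+1^1 = +1.
(a,b)_∞: sgn(69069)=+, sgn(-1174173)=−, so +1.
(a,b)_2: α=4, β=2; u≡5, v≡3 (mod 8); ε(u)ε(v)=0·1, αω(v)=4·1, βω(u)=2·1; sum ≡ 0  ⇒  +1.
(a,b)_23: α=1, u≡4; β=1, v≡3 (mod 23); (4|23)=+1, (3|23)=+1; sign (−1)^1·+1^1·+1^1 = -1.
Ram(69069, -1174173) = {3, 7, 11, 23}; no ℚ_3-point on the conic.

[3, 7, 11, 23]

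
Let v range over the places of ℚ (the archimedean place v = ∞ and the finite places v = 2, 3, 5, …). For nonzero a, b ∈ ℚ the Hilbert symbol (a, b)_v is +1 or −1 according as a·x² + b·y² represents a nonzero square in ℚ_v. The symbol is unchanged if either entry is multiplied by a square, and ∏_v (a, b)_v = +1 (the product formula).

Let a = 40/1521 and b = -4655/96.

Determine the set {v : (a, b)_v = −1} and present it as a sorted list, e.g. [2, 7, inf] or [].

[5, 19]

Mod squares: a ≡ 10, b ≡ -570. Check v ∈ {∞, 2, 3, 5, 7, 13, 19}.
v=7: a=7^0·(≡6), b=7^2·(≡2) mod 7; (6|7)=-1, (2|7)=+1; (−1)^{0·2·3}·(-1)^2·(+1)^0 = +1.
v=3: a=3^-2·(≡1), b=3^-1·(≡2) mod 3; (1|3)=+1, (2|3)=-1; (−1)^{-2·-1·1}·(+1)^-1·(-1)^-2 = +1.
v=13: a=13^-2·(≡3), b=13^0·(≡5) mod 13; (3|13)=+1, (5|13)=-1; (−1)^{-2·0·6}·(+1)^0·(-1)^-2 = +1.
v=∞: 10 > 0 and -570 < 0  ⇒  (a,b)_∞ = +1.
v=5: a=5^1·(≡3), b=5^1·(≡4) mod 5; (3|5)=-1, (4|5)=+1; (−1)^{1·1·2}·(-1)^1·(+1)^1 = -1.
v=19: a=19^0·(≡2), b=19^1·(≡2) mod 19; (2|19)=-1, (2|19)=-1; (−1)^{0·1·9}·(-1)^1·(-1)^0 = -1.
v=2: v_2(a)=3, v_2(b)=-5; units ≡ 5, 3 (mod 8); ε·ε+αω+βω = 0·1+3·1+-5·1 ≡ 0  ⇒  (a,b)_2 = +1.
Ram(10, -570) = {5, 19}; no ℚ_5-point on the conic.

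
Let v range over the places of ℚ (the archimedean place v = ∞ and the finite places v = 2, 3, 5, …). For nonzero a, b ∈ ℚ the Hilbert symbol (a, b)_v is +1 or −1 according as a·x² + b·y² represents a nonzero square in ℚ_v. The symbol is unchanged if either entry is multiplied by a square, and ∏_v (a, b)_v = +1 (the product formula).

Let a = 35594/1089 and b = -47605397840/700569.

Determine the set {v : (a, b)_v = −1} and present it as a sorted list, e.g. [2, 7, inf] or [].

[2, 7]

(a, b) ≡ (26, -85085) mod (ℚ^×)²; places V = {2, 3, 5, 7, 11, 13, 17, 31, 37, ∞}.
(a,b)_∞: sgn(26)=+, sgn(-85085)=−, so +1.
(a,b)_31: α=0, u≡17; β=-2, v≡10 (mod 31); (17|31)=-1, (10|31)=+1; sign (−1)^0·-1^-2·+1^0 = +1.
(a,b)_13: α=1, u≡6; β=1, v≡8 (mod 13); (6|13)=-1, (8|13)=-1; sign (−1)^0·-1^1·-1^1 = +1.
(a,b)_11: α=-2, u≡1; β=3, v≡3 (mod 11); (1|11)=+1, (3|11)=+1; sign (−1)^0·+1^3·+1^-2 = +1.
(a,b)_37: α=2, u≡34; β=0, v≡20 (mod 37); (34|37)=+1, (20|37)=-1; sign (−1)^0·+1^0·-1^2 = +1.
(a,b)_7: α=0, u≡5; β=1, v≡2 (mod 7); (5|7)=-1, (2|7)=+1; sign (−1)^0·-1^1·+1^0 = -1.
(a,b)_3: α=-2, u≡2; β=-6, v≡1 (mod 3); (2|3)=-1, (1|3)=+1; sign (−1)^0·-1^-6·+1^-2 = +1.
(a,b)_5: α=0, u≡1; β=1, v≡3 (mod 5); (1|5)=+1, (3|5)=-1; sign (−1)^0·+1^1·-1^0 = +1.
(a,b)_2: α=1, β=4; u≡5, v≡3 (mod 8); ε(u)ε(v)=0·1, αω(v)=1·1, βω(u)=4·1; sum ≡ 1  ⇒  -1.
(a,b)_17: α=0, u≡13; β=3, v≡3 (mod 17); (13|17)=+1, (3|17)=-1; sign (−1)^0·+1^3·-1^0 = +1.
(26, -85085 / ℚ) ramifies at {2, 7}: a division algebra.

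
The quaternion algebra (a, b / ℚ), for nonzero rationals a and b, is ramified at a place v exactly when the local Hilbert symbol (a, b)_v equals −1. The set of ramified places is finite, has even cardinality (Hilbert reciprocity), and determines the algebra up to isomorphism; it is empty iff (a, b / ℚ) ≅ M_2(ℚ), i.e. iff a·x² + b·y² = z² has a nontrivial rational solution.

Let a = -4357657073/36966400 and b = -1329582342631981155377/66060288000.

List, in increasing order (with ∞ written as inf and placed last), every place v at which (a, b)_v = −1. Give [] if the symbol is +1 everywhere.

(a, b) ≡ (-168113, -11767910) mod (ℚ^×)²; places V = {2, 3, 5, 7, 11, 17, 19, 23, 29, 31, ∞}.
(a,b)_29: α=1, u≡10; β=3, v≡7 (mod 29); (10|29)=-1, (7|29)=+1; sign (−1)^0·-1^3·+1^1 = -1.
(a,b)_2: α=-12, β=-23; u≡7, v≡5 (mod 8); ε(u)ε(v)=1·0, αω(v)=-12·1, βω(u)=-23·0; sum ≡ 0  ⇒  +1.
(a,b)_3: α=0, u≡1; β=-2, v≡1 (mod 3); (1|3)=+1, (1|3)=+1; sign (−1)^0·+1^-2·+1^0 = +1.
(a,b)_7: α=2, u≡5; β=-1, v≡2 (mod 7); (5|7)=-1, (2|7)=+1; sign (−1)^0·-1^-1·+1^2 = -1.
(a,b)_19: α=-2, u≡10; β=0, v≡16 (mod 19); (10|19)=-1, (16|19)=+1; sign (−1)^0·-1^0·+1^-2 = +1.
(a,b)_17: α=1, u≡7; β=3, v≡12 (mod 17); (7|17)=-1, (12|17)=-1; sign (−1)^0·-1^3·-1^1 = +1.
(a,b)_31: α=1, u≡20; β=3, v≡4 (mod 31); (20|31)=+1, (4|31)=+1; sign (−1)^1·+1^3·+1^1 = -1.
(a,b)_11: α=1, u≡10; β=3, v≡8 (mod 11); (10|11)=-1, (8|11)=-1; sign (−1)^1·-1^3·-1^1 = -1.
(a,b)_5: α=-2, u≡2; β=-3, v≡2 (mod 5); (2|5)=-1, (2|5)=-1; sign (−1)^0·-1^-3·-1^-2 = -1.
(a,b)_∞: sgn(-168113)=−, sgn(-11767910)=−, so -1.
(a,b)_23: α=2, u≡22; β=4, v≡11 (mod 23); (22|23)=-1, (11|23)=-1; sign (−1)^0·-1^4·-1^2 = +1.
|Ram(-168113, -11767910)| = 6, even; anisotropic at {5, 7, 11, 29, 31, ∞}.

[5, 7, 11, 29, 31, inf]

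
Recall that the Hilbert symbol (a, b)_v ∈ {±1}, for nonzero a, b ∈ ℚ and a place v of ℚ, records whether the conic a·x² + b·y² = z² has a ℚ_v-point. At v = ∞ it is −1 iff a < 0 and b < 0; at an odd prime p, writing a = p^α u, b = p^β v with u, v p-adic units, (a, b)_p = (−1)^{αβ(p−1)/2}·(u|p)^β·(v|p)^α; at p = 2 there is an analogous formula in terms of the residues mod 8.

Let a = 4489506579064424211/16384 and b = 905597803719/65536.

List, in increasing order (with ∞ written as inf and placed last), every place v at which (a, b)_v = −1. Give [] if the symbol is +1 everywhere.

Mod squares: a ≡ 19, b ≡ 431319. Check v ∈ {∞, 2, 3, 7, 19, 23, 47}.
v=23: a=23^4·(≡11), b=23^3·(≡9) mod 23; (11|23)=-1, (9|23)=+1; (−1)^{4·3·11}·(-1)^3·(+1)^4 = -1.
v=19: a=19^3·(≡1), b=19^1·(≡18) mod 19; (1|19)=+1, (18|19)=-1; (−1)^{3·1·9}·(+1)^1·(-1)^3 = +1.
v=2: v_2(a)=-14, v_2(b)=-16; units ≡ 3, 7 (mod 8); ε·ε+αω+βω = 1·1+-14·0+-16·1 ≡ 1  ⇒  (a,b)_2 = -1.
v=3: a=3^2·(≡1), b=3^5·(≡1) mod 3; (1|3)=+1, (1|3)=+1; (−1)^{2·5·1}·(+1)^5·(+1)^2 = +1.
v=7: a=7^6·(≡3), b=7^3·(≡3) mod 7; (3|7)=-1, (3|7)=-1; (−1)^{6·3·3}·(-1)^3·(-1)^6 = -1.
v=47: a=47^2·(≡44), b=47^1·(≡27) mod 47; (44|47)=-1, (27|47)=+1; (−1)^{2·1·23}·(-1)^1·(+1)^2 = -1.
v=∞: 19 > 0 and 431319 > 0  ⇒  (a,b)_∞ = +1.
|Ram(19, 431319)| = 4, even; anisotropic at {2, 7, 23, 47}.

[2, 7, 23, 47]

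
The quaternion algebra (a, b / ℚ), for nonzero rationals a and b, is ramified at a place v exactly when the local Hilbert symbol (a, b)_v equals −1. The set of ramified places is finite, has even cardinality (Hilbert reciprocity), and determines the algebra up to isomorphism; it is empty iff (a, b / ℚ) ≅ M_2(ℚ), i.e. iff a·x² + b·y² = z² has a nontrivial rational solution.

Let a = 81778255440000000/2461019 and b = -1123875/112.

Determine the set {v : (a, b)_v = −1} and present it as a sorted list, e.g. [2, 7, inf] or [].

(a, b) ≡ (42735, -3885) mod (ℚ^×)²; places V = {2, 3, 5, 7, 11, 31, 37, 43, ∞}.
(a,b)_43: α=-2, u≡35; β=0, v≡37 (mod 43); (35|43)=+1, (37|43)=-1; sign (−1)^0·+1^0·-1^-2 = +1.
(a,b)_7: α=1, u≡4; β=-1, v≡5 (mod 7); (4|7)=+1, (5|7)=-1; sign (−1)^1·+1^-1·-1^1 = +1.
(a,b)_∞: sgn(42735)=+, sgn(-3885)=−, so +1.
(a,b)_5: α=7, u≡3; β=3, v≡2 (mod 5); (3|5)=-1, (2|5)=-1; sign (−1)^0·-1^3·-1^7 = +1.
(a,b)_3: α=1, u≡1; β=5, v≡1 (mod 3); (1|3)=+1, (1|3)=+1; sign (−1)^1·+1^5·+1^1 = -1.
(a,b)_2: α=10, β=-4; u≡7, v≡3 (mod 8); ε(u)ε(v)=1·1, αω(v)=10·1, βω(u)=-4·0; sum ≡ 1  ⇒  -1.
(a,b)_31: α=2, u≡22; β=0, v≡13 (mod 31); (22|31)=-1, (13|31)=-1; sign (−1)^0·-1^0·-1^2 = +1.
(a,b)_11: α=-3, u≡2; β=0, v≡3 (mod 11); (2|11)=-1, (3|11)=+1; sign (−1)^0·-1^0·+1^-3 = +1.
(a,b)_37: α=3, u≡22; β=1, v≡2 (mod 37); (22|37)=-1, (2|37)=-1; sign (−1)^0·-1^1·-1^3 = +1.
Ram(42735, -3885) = {2, 3}; no ℚ_2-point on the conic.

[2, 3]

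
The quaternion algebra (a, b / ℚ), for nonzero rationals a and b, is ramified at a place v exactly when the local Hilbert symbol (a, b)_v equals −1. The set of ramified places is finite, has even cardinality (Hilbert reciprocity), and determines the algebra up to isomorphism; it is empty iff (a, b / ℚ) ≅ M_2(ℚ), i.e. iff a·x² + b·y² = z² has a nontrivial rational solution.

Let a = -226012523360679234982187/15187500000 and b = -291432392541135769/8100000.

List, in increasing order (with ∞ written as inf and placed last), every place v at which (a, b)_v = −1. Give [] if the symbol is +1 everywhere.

[2, 3, 11, 29, 31, inf]

Mod squares: a ≡ -95824410, b ≡ -98890. Check v ∈ {∞, 2, 3, 5, 7, 11, 17, 19, 29, 31}.
v=29: a=29^1·(≡28), b=29^1·(≡2) mod 29; (28|29)=+1, (2|29)=-1; (−1)^{1·1·14}·(+1)^1·(-1)^1 = -1.
v=5: a=5^-9·(≡3), b=5^-5·(≡3) mod 5; (3|5)=-1, (3|5)=-1; (−1)^{-9·-5·2}·(-1)^-5·(-1)^-9 = +1.
v=2: v_2(a)=-5, v_2(b)=-5; units ≡ 3, 3 (mod 8); ε·ε+αω+βω = 1·1+-5·1+-5·1 ≡ 1  ⇒  (a,b)_2 = -1.
v=17: a=17^3·(≡3), b=17^2·(≡4) mod 17; (3|17)=-1, (4|17)=+1; (−1)^{3·2·8}·(-1)^2·(+1)^3 = +1.
v=3: a=3^-5·(≡1), b=3^-4·(≡2) mod 3; (1|3)=+1, (2|3)=-1; (−1)^{-5·-4·1}·(+1)^-4·(-1)^-5 = -1.
v=7: a=7^14·(≡2), b=7^10·(≡5) mod 7; (2|7)=+1, (5|7)=-1; (−1)^{14·10·3}·(+1)^10·(-1)^14 = +1.
v=∞: -95824410 < 0 and -98890 < 0  ⇒  (a,b)_∞ = -1.
v=11: a=11^1·(≡2), b=11^1·(≡10) mod 11; (2|11)=-1, (10|11)=-1; (−1)^{1·1·5}·(-1)^1·(-1)^1 = -1.
v=31: a=31^1·(≡22), b=31^1·(≡26) mod 31; (22|31)=-1, (26|31)=-1; (−1)^{1·1·15}·(-1)^1·(-1)^1 = -1.
v=19: a=19^3·(≡14), b=19^2·(≡6) mod 19; (14|19)=-1, (6|19)=+1; (−1)^{3·2·9}·(-1)^2·(+1)^3 = +1.
|Ram(-95824410, -98890)| = 6, even; anisotropic at {2, 3, 11, 29, 31, ∞}.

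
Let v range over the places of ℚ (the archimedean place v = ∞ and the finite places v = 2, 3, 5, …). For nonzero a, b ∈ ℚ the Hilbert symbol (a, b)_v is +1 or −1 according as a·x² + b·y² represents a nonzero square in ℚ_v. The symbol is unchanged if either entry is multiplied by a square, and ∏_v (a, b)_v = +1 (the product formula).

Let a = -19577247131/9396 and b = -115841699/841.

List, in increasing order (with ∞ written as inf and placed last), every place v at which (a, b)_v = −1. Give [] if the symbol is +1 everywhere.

(a, b) ≡ (-1816879, -62651) mod (ℚ^×)²; places V = {2, 3, 13, 29, 31, 43, 47, ∞}.
(a,b)_31: α=1, u≡29; β=1, v≡1 (mod 31); (29|31)=-1, (1|31)=+1; sign (−1)^1·-1^1·+1^1 = +1.
(a,b)_47: α=1, u≡24; β=1, v≡45 (mod 47); (24|47)=+1, (45|47)=-1; sign (−1)^1·+1^1·-1^1 = +1.
(a,b)_3: α=-4, u≡2; β=0, v≡1 (mod 3); (2|3)=-1, (1|3)=+1; sign (−1)^0·-1^0·+1^-4 = +1.
(a,b)_43: α=3, u≡13; β=3, v≡2 (mod 43); (13|43)=+1, (2|43)=-1; sign (−1)^1·+1^3·-1^3 = +1.
(a,b)_∞: sgn(-1816879)=−, sgn(-62651)=−, so -1.
(a,b)_13: α=2, u≡4; β=0, v≡3 (mod 13); (4|13)=+1, (3|13)=+1; sign (−1)^0·+1^0·+1^2 = +1.
(a,b)_29: α=-1, u≡10; β=-2, v≡19 (mod 29); (10|29)=-1, (19|29)=-1; sign (−1)^0·-1^-2·-1^-1 = -1.
(a,b)_2: α=-2, β=0; u≡1, v≡5 (mod 8); ε(u)ε(v)=0·0, αω(v)=-2·1, βω(u)=0·0; sum ≡ 0  ⇒  +1.
(-1816879, -62651 / ℚ) ramifies at {29, ∞}: a division algebra.

[29, inf]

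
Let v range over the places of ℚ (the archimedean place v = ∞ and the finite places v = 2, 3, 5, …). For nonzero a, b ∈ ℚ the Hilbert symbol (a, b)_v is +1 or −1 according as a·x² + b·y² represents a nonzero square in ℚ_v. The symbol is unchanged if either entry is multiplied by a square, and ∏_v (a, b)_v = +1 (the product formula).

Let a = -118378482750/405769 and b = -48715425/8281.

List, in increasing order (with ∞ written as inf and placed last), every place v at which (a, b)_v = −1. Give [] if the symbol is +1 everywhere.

Mod squares: a ≡ -110, b ≡ -33. Check v ∈ {∞, 2, 3, 5, 7, 11, 13}.
v=13: a=13^-2·(≡2), b=13^-2·(≡6) mod 13; (2|13)=-1, (6|13)=-1; (−1)^{-2·-2·6}·(-1)^-2·(-1)^-2 = +1.
v=3: a=3^16·(≡1), b=3^11·(≡1) mod 3; (1|3)=+1, (1|3)=+1; (−1)^{16·11·1}·(+1)^11·(+1)^16 = +1.
v=7: a=7^-4·(≡4), b=7^-2·(≡4) mod 7; (4|7)=+1, (4|7)=+1; (−1)^{-4·-2·3}·(+1)^-2·(+1)^-4 = +1.
v=11: a=11^1·(≡9), b=11^1·(≡10) mod 11; (9|11)=+1, (10|11)=-1; (−1)^{1·1·5}·(+1)^1·(-1)^1 = +1.
v=∞: -110 < 0 and -33 < 0  ⇒  (a,b)_∞ = -1.
v=5: a=5^3·(≡2), b=5^2·(≡3) mod 5; (2|5)=-1, (3|5)=-1; (−1)^{3·2·2}·(-1)^2·(-1)^3 = -1.
v=2: v_2(a)=1, v_2(b)=0; units ≡ 1, 7 (mod 8); ε·ε+αω+βω = 0·1+1·0+0·0 ≡ 0  ⇒  (a,b)_2 = +1.
(-110, -33 / ℚ) ramifies at {5, ∞}: a division algebra.

[5, inf]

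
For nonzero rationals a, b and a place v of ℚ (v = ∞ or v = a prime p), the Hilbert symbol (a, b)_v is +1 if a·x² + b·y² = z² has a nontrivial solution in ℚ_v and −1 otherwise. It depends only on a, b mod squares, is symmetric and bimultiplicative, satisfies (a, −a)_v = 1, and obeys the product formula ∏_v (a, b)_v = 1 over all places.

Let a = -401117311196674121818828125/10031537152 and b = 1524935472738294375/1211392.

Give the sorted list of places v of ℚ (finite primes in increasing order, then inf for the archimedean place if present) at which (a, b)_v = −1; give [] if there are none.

Mod squares: a ≡ -335385435, b ≡ 3857. Check v ∈ {∞, 2, 3, 5, 7, 11, 13, 17, 19, 29, 31}.
v=2: v_2(a)=-10, v_2(b)=-10; units ≡ 5, 1 (mod 8); ε·ε+αω+βω = 0·0+-10·0+-10·1 ≡ 0  ⇒  (a,b)_2 = +1.
v=19: a=19^1·(≡7), b=19^1·(≡13) mod 19; (7|19)=+1, (13|19)=-1; (−1)^{1·1·9}·(+1)^1·(-1)^1 = +1.
v=5: a=5^7·(≡2), b=5^4·(≡3) mod 5; (2|5)=-1, (3|5)=-1; (−1)^{7·4·2}·(-1)^4·(-1)^7 = -1.
v=∞: -335385435 < 0 and 3857 > 0  ⇒  (a,b)_∞ = +1.
v=17: a=17^3·(≡15), b=17^2·(≡2) mod 17; (15|17)=+1, (2|17)=+1; (−1)^{3·2·8}·(+1)^2·(+1)^3 = +1.
v=13: a=13^-4·(≡7), b=13^-2·(≡1) mod 13; (7|13)=-1, (1|13)=+1; (−1)^{-4·-2·6}·(-1)^-2·(+1)^-4 = +1.
v=29: a=29^1·(≡2), b=29^1·(≡26) mod 29; (2|29)=-1, (26|29)=-1; (−1)^{1·1·14}·(-1)^1·(-1)^1 = +1.
v=31: a=31^3·(≡3), b=31^2·(≡22) mod 31; (3|31)=-1, (22|31)=-1; (−1)^{3·2·15}·(-1)^2·(-1)^3 = -1.
v=11: a=11^9·(≡7), b=11^6·(≡8) mod 11; (7|11)=-1, (8|11)=-1; (−1)^{9·6·5}·(-1)^6·(-1)^9 = -1.
v=7: a=7^-3·(≡2), b=7^-1·(≡5) mod 7; (2|7)=+1, (5|7)=-1; (−1)^{-3·-1·3}·(+1)^-1·(-1)^-3 = +1.
v=3: a=3^3·(≡2), b=3^2·(≡2) mod 3; (2|3)=-1, (2|3)=-1; (−1)^{3·2·1}·(-1)^2·(-1)^3 = -1.
|Ram(-335385435, 3857)| = 4, even; anisotropic at {3, 5, 11, 31}.

[3, 5, 11, 31]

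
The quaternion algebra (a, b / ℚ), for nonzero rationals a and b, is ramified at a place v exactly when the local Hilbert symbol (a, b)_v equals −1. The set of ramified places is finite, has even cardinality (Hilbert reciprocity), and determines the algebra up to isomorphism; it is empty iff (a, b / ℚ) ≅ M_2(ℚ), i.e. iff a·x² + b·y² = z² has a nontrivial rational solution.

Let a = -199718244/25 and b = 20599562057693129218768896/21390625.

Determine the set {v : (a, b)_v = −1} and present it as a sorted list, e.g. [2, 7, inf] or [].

[2, 3, 11, 17, 29, 31]

(a, b) ≡ (-45849, 504339) mod (ℚ^×)²; places V = {2, 3, 5, 11, 17, 29, 31, 37, ∞}.
(a,b)_17: α=1, u≡3; β=3, v≡1 (mod 17); (3|17)=-1, (1|17)=+1; sign (−1)^0·-1^3·+1^1 = -1.
(a,b)_2: α=2, β=14; u≡7, v≡3 (mod 8); ε(u)ε(v)=1·1, αω(v)=2·1, βω(u)=14·0; sum ≡ 1  ⇒  -1.
(a,b)_11: α=2, u≡10; β=5, v≡3 (mod 11); (10|11)=-1, (3|11)=+1; sign (−1)^0·-1^5·+1^2 = -1.
(a,b)_31: α=1, u≡7; β=3, v≡16 (mod 31); (7|31)=+1, (16|31)=+1; sign (−1)^1·+1^3·+1^1 = -1.
(a,b)_3: α=3, u≡2; β=7, v≡2 (mod 3); (2|3)=-1, (2|3)=-1; sign (−1)^1·-1^7·-1^3 = -1.
(a,b)_5: α=-2, u≡1; β=-6, v≡4 (mod 5); (1|5)=+1, (4|5)=+1; sign (−1)^0·+1^-6·+1^-2 = +1.
(a,b)_37: α=0, u≡32; β=-2, v≡22 (mod 37); (32|37)=-1, (22|37)=-1; sign (−1)^0·-1^-2·-1^0 = +1.
(a,b)_29: α=1, u≡8; β=3, v≡13 (mod 29); (8|29)=-1, (13|29)=+1; sign (−1)^0·-1^3·+1^1 = -1.
(a,b)_∞: sgn(-45849)=−, sgn(504339)=+, so +1.
|Ram(-45849, 504339)| = 6, even; anisotropic at {2, 3, 11, 17, 29, 31}.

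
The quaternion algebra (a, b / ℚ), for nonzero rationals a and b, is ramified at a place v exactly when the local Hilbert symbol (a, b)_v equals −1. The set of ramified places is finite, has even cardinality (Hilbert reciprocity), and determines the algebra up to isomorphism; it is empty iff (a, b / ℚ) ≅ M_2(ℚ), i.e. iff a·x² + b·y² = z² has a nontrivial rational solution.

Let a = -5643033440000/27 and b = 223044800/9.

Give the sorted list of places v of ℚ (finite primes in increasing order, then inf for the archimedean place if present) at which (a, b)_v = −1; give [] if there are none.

[2, 3, 11, 19]

(a, b) ≡ (-1653, 139403) mod (ℚ^×)²; places V = {2, 3, 5, 11, 19, 23, 29, ∞}.
(a,b)_2: α=8, β=6; u≡3, v≡3 (mod 8); ε(u)ε(v)=1·1, αω(v)=8·1, βω(u)=6·1; sum ≡ 1  ⇒  -1.
(a,b)_19: α=1, u≡12; β=1, v≡14 (mod 19); (12|19)=-1, (14|19)=-1; sign (−1)^1·-1^1·-1^1 = -1.
(a,b)_∞: sgn(-1653)=−, sgn(139403)=+, so +1.
(a,b)_3: α=-3, u≡1; β=-2, v≡2 (mod 3); (1|3)=+1, (2|3)=-1; sign (−1)^0·+1^-2·-1^-3 = -1.
(a,b)_29: α=1, u≡22; β=1, v≡9 (mod 29); (22|29)=+1, (9|29)=+1; sign (−1)^0·+1^1·+1^1 = +1.
(a,b)_11: α=2, u≡10; β=1, v≡3 (mod 11); (10|11)=-1, (3|11)=+1; sign (−1)^0·-1^1·+1^2 = -1.
(a,b)_23: α=2, u≡18; β=1, v≡2 (mod 23); (18|23)=+1, (2|23)=+1; sign (−1)^0·+1^1·+1^2 = +1.
(a,b)_5: α=4, u≡3; β=2, v≡3 (mod 5); (3|5)=-1, (3|5)=-1; sign (−1)^0·-1^2·-1^4 = +1.
|Ram(-1653, 139403)| = 4, even; anisotropic at {2, 3, 11, 19}.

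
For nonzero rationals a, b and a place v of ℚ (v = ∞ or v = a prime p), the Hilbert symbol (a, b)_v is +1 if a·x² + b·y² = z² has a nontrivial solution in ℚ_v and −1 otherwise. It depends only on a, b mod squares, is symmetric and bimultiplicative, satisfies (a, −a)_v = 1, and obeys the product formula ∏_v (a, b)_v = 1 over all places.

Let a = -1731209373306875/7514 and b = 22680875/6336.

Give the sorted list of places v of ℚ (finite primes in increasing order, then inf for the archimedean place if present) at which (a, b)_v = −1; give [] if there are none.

(a, b) ≡ (-286, 385) mod (ℚ^×)²; places V = {2, 3, 5, 7, 11, 13, 17, 19, 23, ∞}.
(a,b)_23: α=0, u≡6; β=2, v≡17 (mod 23); (6|23)=+1, (17|23)=-1; sign (−1)^0·+1^2·-1^0 = +1.
(a,b)_3: α=0, u≡2; β=-2, v≡1 (mod 3); (2|3)=-1, (1|3)=+1; sign (−1)^0·-1^-2·+1^0 = +1.
(a,b)_17: α=-2, u≡10; β=0, v≡3 (mod 17); (10|17)=-1, (3|17)=-1; sign (−1)^0·-1^0·-1^-2 = +1.
(a,b)_∞: sgn(-286)=−, sgn(385)=+, so +1.
(a,b)_13: α=-1, u≡1; β=0, v≡7 (mod 13); (1|13)=+1, (7|13)=-1; sign (−1)^0·+1^0·-1^-1 = -1.
(a,b)_7: α=8, u≡2; β=3, v≡3 (mod 7); (2|7)=+1, (3|7)=-1; sign (−1)^0·+1^3·-1^8 = +1.
(a,b)_5: α=4, u≡1; β=3, v≡2 (mod 5); (1|5)=+1, (2|5)=-1; sign (−1)^0·+1^3·-1^4 = +1.
(a,b)_19: α=2, u≡13; β=0, v≡9 (mod 19); (13|19)=-1, (9|19)=+1; sign (−1)^0·-1^0·+1^2 = +1.
(a,b)_2: α=-1, β=-6; u≡1, v≡1 (mod 8); ε(u)ε(v)=0·0, αω(v)=-1·0, βω(u)=-6·0; sum ≡ 0  ⇒  +1.
(a,b)_11: α=3, u≡8; β=-1, v≡2 (mod 11); (8|11)=-1, (2|11)=-1; sign (−1)^1·-1^-1·-1^3 = -1.
Ram(-286, 385) = {11, 13}; no ℚ_11-point on the conic.

[11, 13]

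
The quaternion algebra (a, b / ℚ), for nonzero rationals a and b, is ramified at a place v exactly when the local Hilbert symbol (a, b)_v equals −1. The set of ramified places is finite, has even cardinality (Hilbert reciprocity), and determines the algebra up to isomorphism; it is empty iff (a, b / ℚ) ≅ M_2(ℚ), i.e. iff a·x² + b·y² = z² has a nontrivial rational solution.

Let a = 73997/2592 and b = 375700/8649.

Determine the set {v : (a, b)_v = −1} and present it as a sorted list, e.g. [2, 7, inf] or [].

Mod squares: a ≡ 154, b ≡ 13. Check v ∈ {∞, 2, 3, 5, 7, 11, 13, 17, 31}.
v=2: v_2(a)=-5, v_2(b)=2; units ≡ 5, 5 (mod 8); ε·ε+αω+βω = 0·0+-5·1+2·1 ≡ 1  ⇒  (a,b)_2 = -1.
v=13: a=13^0·(≡8), b=13^1·(≡10) mod 13; (8|13)=-1, (10|13)=+1; (−1)^{0·1·6}·(-1)^1·(+1)^0 = -1.
v=5: a=5^0·(≡1), b=5^2·(≡2) mod 5; (1|5)=+1, (2|5)=-1; (−1)^{0·2·2}·(+1)^2·(-1)^0 = +1.
v=17: a=17^0·(≡8), b=17^2·(≡15) mod 17; (8|17)=+1, (15|17)=+1; (−1)^{0·2·8}·(+1)^2·(+1)^0 = +1.
v=∞: 154 > 0 and 13 > 0  ⇒  (a,b)_∞ = +1.
v=3: a=3^-4·(≡1), b=3^-2·(≡1) mod 3; (1|3)=+1, (1|3)=+1; (−1)^{-4·-2·1}·(+1)^-2·(+1)^-4 = +1.
v=31: a=31^2·(≡22), b=31^-2·(≡15) mod 31; (22|31)=-1, (15|31)=-1; (−1)^{2·-2·15}·(-1)^-2·(-1)^2 = +1.
v=11: a=11^1·(≡4), b=11^0·(≡2) mod 11; (4|11)=+1, (2|11)=-1; (−1)^{1·0·5}·(+1)^0·(-1)^1 = -1.
v=7: a=7^1·(≡4), b=7^0·(≡6) mod 7; (4|7)=+1, (6|7)=-1; (−1)^{1·0·3}·(+1)^0·(-1)^1 = -1.
|Ram(154, 13)| = 4, even; anisotropic at {2, 7, 11, 13}.

[2, 7, 11, 13]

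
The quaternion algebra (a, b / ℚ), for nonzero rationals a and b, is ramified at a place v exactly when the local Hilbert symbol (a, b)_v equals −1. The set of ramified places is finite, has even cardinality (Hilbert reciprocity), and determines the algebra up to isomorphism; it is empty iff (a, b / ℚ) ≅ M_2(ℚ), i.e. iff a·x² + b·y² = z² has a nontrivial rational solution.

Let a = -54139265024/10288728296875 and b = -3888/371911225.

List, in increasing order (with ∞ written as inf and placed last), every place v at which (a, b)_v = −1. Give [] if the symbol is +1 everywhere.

[2, inf]

Mod squares: a ≡ -494, b ≡ -3. Check v ∈ {∞, 2, 3, 5, 7, 13, 19, 23, 29, 31}.
v=7: a=7^-2·(≡6), b=7^-2·(≡2) mod 7; (6|7)=-1, (2|7)=+1; (−1)^{-2·-2·3}·(-1)^-2·(+1)^-2 = +1.
v=31: a=31^2·(≡18), b=31^0·(≡2) mod 31; (18|31)=+1, (2|31)=+1; (−1)^{2·0·15}·(+1)^0·(+1)^2 = +1.
v=29: a=29^-4·(≡6), b=29^-2·(≡14) mod 29; (6|29)=+1, (14|29)=-1; (−1)^{-4·-2·14}·(+1)^-2·(-1)^-4 = +1.
v=19: a=19^-1·(≡15), b=19^-2·(≡1) mod 19; (15|19)=-1, (1|19)=+1; (−1)^{-1·-2·9}·(-1)^-2·(+1)^-1 = +1.
v=13: a=13^1·(≡9), b=13^0·(≡9) mod 13; (9|13)=+1, (9|13)=+1; (−1)^{1·0·6}·(+1)^0·(+1)^1 = +1.
v=∞: -494 < 0 and -3 < 0  ⇒  (a,b)_∞ = -1.
v=23: a=23^2·(≡12), b=23^0·(≡19) mod 23; (12|23)=+1, (19|23)=-1; (−1)^{2·0·11}·(+1)^0·(-1)^2 = +1.
v=3: a=3^0·(≡1), b=3^5·(≡2) mod 3; (1|3)=+1, (2|3)=-1; (−1)^{0·5·1}·(+1)^5·(-1)^0 = +1.
v=2: v_2(a)=13, v_2(b)=4; units ≡ 1, 5 (mod 8); ε·ε+αω+βω = 0·0+13·1+4·0 ≡ 1  ⇒  (a,b)_2 = -1.
v=5: a=5^-6·(≡1), b=5^-2·(≡3) mod 5; (1|5)=+1, (3|5)=-1; (−1)^{-6·-2·2}·(+1)^-2·(-1)^-6 = +1.
|Ram(-494, -3)| = 2, even; anisotropic at {2, ∞}.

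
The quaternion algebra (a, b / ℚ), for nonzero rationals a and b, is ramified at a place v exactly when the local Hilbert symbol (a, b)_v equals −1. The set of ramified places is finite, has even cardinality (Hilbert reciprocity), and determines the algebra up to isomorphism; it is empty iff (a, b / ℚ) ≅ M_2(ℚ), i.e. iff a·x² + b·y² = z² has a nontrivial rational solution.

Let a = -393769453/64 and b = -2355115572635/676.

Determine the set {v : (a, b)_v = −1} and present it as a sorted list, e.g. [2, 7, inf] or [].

[5, 7, 17, 23, 29, inf]

Mod squares: a ≡ -3254293, b ≡ -108035. Check v ∈ {∞, 2, 5, 7, 11, 13, 17, 23, 29, 31, 41}.
v=7: a=7^1·(≡5), b=7^2·(≡3) mod 7; (5|7)=-1, (3|7)=-1; (−1)^{1·2·3}·(-1)^2·(-1)^1 = -1.
v=31: a=31^0·(≡9), b=31^1·(≡2) mod 31; (9|31)=+1, (2|31)=+1; (−1)^{0·1·15}·(+1)^1·(+1)^0 = +1.
v=∞: -3254293 < 0 and -108035 < 0  ⇒  (a,b)_∞ = -1.
v=29: a=29^1·(≡6), b=29^2·(≡12) mod 29; (6|29)=+1, (12|29)=-1; (−1)^{1·2·14}·(+1)^2·(-1)^1 = -1.
v=13: a=13^0·(≡12), b=13^-2·(≡8) mod 13; (12|13)=+1, (8|13)=-1; (−1)^{0·-2·6}·(+1)^-2·(-1)^0 = +1.
v=11: a=11^2·(≡10), b=11^0·(≡2) mod 11; (10|11)=-1, (2|11)=-1; (−1)^{2·0·5}·(-1)^0·(-1)^2 = +1.
v=17: a=17^1·(≡13), b=17^1·(≡7) mod 17; (13|17)=+1, (7|17)=-1; (−1)^{1·1·8}·(+1)^1·(-1)^1 = -1.
v=5: a=5^0·(≡3), b=5^1·(≡3) mod 5; (3|5)=-1, (3|5)=-1; (−1)^{0·1·2}·(-1)^1·(-1)^0 = -1.
v=2: v_2(a)=-6, v_2(b)=-2; units ≡ 3, 5 (mod 8); ε·ε+αω+βω = 1·0+-6·1+-2·1 ≡ 0  ⇒  (a,b)_2 = +1.
v=41: a=41^1·(≡14), b=41^1·(≡17) mod 41; (14|41)=-1, (17|41)=-1; (−1)^{1·1·20}·(-1)^1·(-1)^1 = +1.
v=23: a=23^1·(≡17), b=23^2·(≡21) mod 23; (17|23)=-1, (21|23)=-1; (−1)^{1·2·11}·(-1)^2·(-1)^1 = -1.
Ram(-3254293, -108035) = {5, 7, 17, 23, 29, ∞}; no ℚ_5-point on the conic.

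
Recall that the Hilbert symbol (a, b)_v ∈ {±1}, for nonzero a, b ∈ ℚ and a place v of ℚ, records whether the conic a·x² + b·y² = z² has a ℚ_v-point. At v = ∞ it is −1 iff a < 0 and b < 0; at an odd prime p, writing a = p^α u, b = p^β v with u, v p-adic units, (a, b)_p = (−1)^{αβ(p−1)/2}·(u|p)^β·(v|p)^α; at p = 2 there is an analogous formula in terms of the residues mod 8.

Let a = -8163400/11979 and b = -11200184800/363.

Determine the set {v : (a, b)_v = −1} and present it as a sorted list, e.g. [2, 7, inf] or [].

Mod squares: a ≡ -374, b ≡ -714. Check v ∈ {∞, 2, 3, 5, 7, 11, 17}.
v=∞: -374 < 0 and -714 < 0  ⇒  (a,b)_∞ = -1.
v=5: a=5^2·(≡1), b=5^2·(≡1) mod 5; (1|5)=+1, (1|5)=+1; (−1)^{2·2·2}·(+1)^2·(+1)^2 = +1.
v=2: v_2(a)=3, v_2(b)=5; units ≡ 5, 3 (mod 8); ε·ε+αω+βω = 0·1+3·1+5·1 ≡ 0  ⇒  (a,b)_2 = +1.
v=7: a=7^4·(≡1), b=7^7·(≡6) mod 7; (1|7)=+1, (6|7)=-1; (−1)^{4·7·3}·(+1)^7·(-1)^4 = +1.
v=17: a=17^1·(≡3), b=17^1·(≡15) mod 17; (3|17)=-1, (15|17)=+1; (−1)^{1·1·8}·(-1)^1·(+1)^1 = -1.
v=11: a=11^-3·(≡7), b=11^-2·(≡3) mod 11; (7|11)=-1, (3|11)=+1; (−1)^{-3·-2·5}·(-1)^-2·(+1)^-3 = +1.
v=3: a=3^-2·(≡1), b=3^-1·(≡2) mod 3; (1|3)=+1, (2|3)=-1; (−1)^{-2·-1·1}·(+1)^-1·(-1)^-2 = +1.
|Ram(-374, -714)| = 2, even; anisotropic at {17, ∞}.

[17, inf]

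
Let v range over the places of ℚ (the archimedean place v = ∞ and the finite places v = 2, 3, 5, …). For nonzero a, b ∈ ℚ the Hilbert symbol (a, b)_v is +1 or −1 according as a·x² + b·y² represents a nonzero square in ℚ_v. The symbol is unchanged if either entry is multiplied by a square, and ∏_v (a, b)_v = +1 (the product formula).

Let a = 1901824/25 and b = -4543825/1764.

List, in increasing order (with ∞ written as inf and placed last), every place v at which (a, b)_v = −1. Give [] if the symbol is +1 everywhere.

[13, 17]

(a, b) ≡ (7429, -181753) mod (ℚ^×)²; places V = {2, 3, 5, 7, 11, 13, 17, 19, 23, 31, 41, ∞}.
(a,b)_11: α=0, u≡4; β=1, v≡2 (mod 11); (4|11)=+1, (2|11)=-1; sign (−1)^0·+1^1·-1^0 = +1.
(a,b)_17: α=1, u≡10; β=0, v≡12 (mod 17); (10|17)=-1, (12|17)=-1; sign (−1)^0·-1^0·-1^1 = -1.
(a,b)_2: α=8, β=-2; u≡5, v≡7 (mod 8); ε(u)ε(v)=0·1, αω(v)=8·0, βω(u)=-2·1; sum ≡ 0  ⇒  +1.
(a,b)_19: α=1, u≡7; β=0, v≡17 (mod 19); (7|19)=+1, (17|19)=+1; sign (−1)^0·+1^0·+1^1 = +1.
(a,b)_41: α=0, u≡36; β=1, v≡39 (mod 41); (36|41)=+1, (39|41)=+1; sign (−1)^0·+1^1·+1^0 = +1.
(a,b)_31: α=0, u≡25; β=1, v≡23 (mod 31); (25|31)=+1, (23|31)=-1; sign (−1)^0·+1^1·-1^0 = +1.
(a,b)_∞: sgn(7429)=+, sgn(-181753)=−, so +1.
(a,b)_23: α=1, u≡13; β=0, v≡2 (mod 23); (13|23)=+1, (2|23)=+1; sign (−1)^0·+1^0·+1^1 = +1.
(a,b)_7: α=0, u≡2; β=-2, v≡1 (mod 7); (2|7)=+1, (1|7)=+1; sign (−1)^0·+1^-2·+1^0 = +1.
(a,b)_13: α=0, u≡11; β=1, v≡5 (mod 13); (11|13)=-1, (5|13)=-1; sign (−1)^0·-1^1·-1^0 = -1.
(a,b)_3: α=0, u≡1; β=-2, v≡2 (mod 3); (1|3)=+1, (2|3)=-1; sign (−1)^0·+1^-2·-1^0 = +1.
(a,b)_5: α=-2, u≡4; β=2, v≡3 (mod 5); (4|5)=+1, (3|5)=-1; sign (−1)^0·+1^2·-1^-2 = +1.
|Ram(7429, -181753)| = 2, even; anisotropic at {13, 17}.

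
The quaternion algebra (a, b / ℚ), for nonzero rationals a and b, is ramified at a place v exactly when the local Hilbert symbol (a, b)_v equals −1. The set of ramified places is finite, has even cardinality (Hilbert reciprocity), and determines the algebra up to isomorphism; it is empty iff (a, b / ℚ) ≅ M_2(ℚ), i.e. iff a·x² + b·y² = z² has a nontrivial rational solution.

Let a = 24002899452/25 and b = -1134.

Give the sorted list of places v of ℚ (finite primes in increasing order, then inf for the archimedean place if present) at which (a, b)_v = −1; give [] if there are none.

Mod squares: a ≡ 8231447, b ≡ -14. Check v ∈ {∞, 2, 3, 5, 7, 23, 29, 41, 43}.
v=∞: 8231447 > 0 and -14 < 0  ⇒  (a,b)_∞ = +1.
v=7: a=7^1·(≡5), b=7^1·(≡6) mod 7; (5|7)=-1, (6|7)=-1; (−1)^{1·1·3}·(-1)^1·(-1)^1 = -1.
v=43: a=43^1·(≡16), b=43^0·(≡27) mod 43; (16|43)=+1, (27|43)=-1; (−1)^{1·0·21}·(+1)^0·(-1)^1 = -1.
v=41: a=41^1·(≡39), b=41^0·(≡14) mod 41; (39|41)=+1, (14|41)=-1; (−1)^{1·0·20}·(+1)^0·(-1)^1 = -1.
v=5: a=5^-2·(≡2), b=5^0·(≡1) mod 5; (2|5)=-1, (1|5)=+1; (−1)^{-2·0·2}·(-1)^0·(+1)^-2 = +1.
v=2: v_2(a)=2, v_2(b)=1; units ≡ 7, 1 (mod 8); ε·ε+αω+βω = 1·0+2·0+1·0 ≡ 0  ⇒  (a,b)_2 = +1.
v=3: a=3^6·(≡2), b=3^4·(≡1) mod 3; (2|3)=-1, (1|3)=+1; (−1)^{6·4·1}·(-1)^4·(+1)^6 = +1.
v=29: a=29^1·(≡7), b=29^0·(≡26) mod 29; (7|29)=+1, (26|29)=-1; (−1)^{1·0·14}·(+1)^0·(-1)^1 = -1.
v=23: a=23^1·(≡12), b=23^0·(≡16) mod 23; (12|23)=+1, (16|23)=+1; (−1)^{1·0·11}·(+1)^0·(+1)^1 = +1.
|Ram(8231447, -14)| = 4, even; anisotropic at {7, 29, 41, 43}.

[7, 29, 41, 43]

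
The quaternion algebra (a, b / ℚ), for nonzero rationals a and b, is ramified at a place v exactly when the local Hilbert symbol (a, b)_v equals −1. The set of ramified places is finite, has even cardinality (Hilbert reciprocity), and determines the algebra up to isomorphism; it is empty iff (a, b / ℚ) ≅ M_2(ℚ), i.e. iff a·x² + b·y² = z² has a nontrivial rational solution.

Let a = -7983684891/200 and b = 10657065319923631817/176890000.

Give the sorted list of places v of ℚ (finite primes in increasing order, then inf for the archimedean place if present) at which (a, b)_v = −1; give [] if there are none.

(a, b) ≡ (-6902, 17) mod (ℚ^×)²; places V = {2, 3, 5, 7, 13, 17, 19, 29, 43, ∞}.
(a,b)_5: α=-2, u≡3; β=-4, v≡3 (mod 5); (3|5)=-1, (3|5)=-1; sign (−1)^0·-1^-4·-1^-2 = +1.
(a,b)_13: α=4, u≡12; β=6, v≡10 (mod 13); (12|13)=+1, (10|13)=+1; sign (−1)^0·+1^6·+1^4 = +1.
(a,b)_43: α=0, u≡10; β=2, v≡40 (mod 43); (10|43)=+1, (40|43)=+1; sign (−1)^0·+1^2·+1^0 = +1.
(a,b)_∞: sgn(-6902)=−, sgn(17)=+, so +1.
(a,b)_3: α=4, u≡1; β=0, v≡2 (mod 3); (1|3)=+1, (2|3)=-1; sign (−1)^0·+1^0·-1^4 = +1.
(a,b)_19: α=0, u≡14; β=-2, v≡11 (mod 19); (14|19)=-1, (11|19)=+1; sign (−1)^0·-1^-2·+1^0 = +1.
(a,b)_29: α=1, u≡24; β=2, v≡17 (mod 29); (24|29)=+1, (17|29)=-1; sign (−1)^0·+1^2·-1^1 = -1.
(a,b)_7: α=1, u≡4; β=-2, v≡6 (mod 7); (4|7)=+1, (6|7)=-1; sign (−1)^0·+1^-2·-1^1 = -1.
(a,b)_2: α=-3, β=-4; u≡5, v≡1 (mod 8); ε(u)ε(v)=0·0, αω(v)=-3·0, βω(u)=-4·1; sum ≡ 0  ⇒  +1.
(a,b)_17: α=1, u≡1; β=5, v≡16 (mod 17); (1|17)=+1, (16|17)=+1; sign (−1)^0·+1^5·+1^1 = +1.
(-6902, 17 / ℚ) ramifies at {7, 29}: a division algebra.

[7, 29]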